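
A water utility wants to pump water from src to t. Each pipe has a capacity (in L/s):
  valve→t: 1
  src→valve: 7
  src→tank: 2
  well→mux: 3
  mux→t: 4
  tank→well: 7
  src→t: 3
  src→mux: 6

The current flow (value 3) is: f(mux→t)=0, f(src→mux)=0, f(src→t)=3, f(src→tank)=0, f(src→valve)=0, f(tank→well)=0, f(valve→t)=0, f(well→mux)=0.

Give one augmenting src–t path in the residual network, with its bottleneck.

Residual along src→valve→t: src→valve: 7, valve→t: 1.
Bottleneck = min = 1.

src→valve→t, bottleneck 1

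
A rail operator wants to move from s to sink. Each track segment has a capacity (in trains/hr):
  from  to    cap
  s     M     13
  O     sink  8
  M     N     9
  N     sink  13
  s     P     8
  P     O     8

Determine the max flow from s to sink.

Augment s->M->N->sink: bottleneck 9. Total 9.
Augment s->P->O->sink: bottleneck 8. Total 17.
No augmenting path remains in the residual graph.

17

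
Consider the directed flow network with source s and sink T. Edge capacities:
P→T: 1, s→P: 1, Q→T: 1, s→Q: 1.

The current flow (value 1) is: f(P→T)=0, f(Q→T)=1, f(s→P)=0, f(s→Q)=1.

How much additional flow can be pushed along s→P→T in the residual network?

1

Residual capacities along the path: s→P: 1, P→T: 1.
Minimum is 1.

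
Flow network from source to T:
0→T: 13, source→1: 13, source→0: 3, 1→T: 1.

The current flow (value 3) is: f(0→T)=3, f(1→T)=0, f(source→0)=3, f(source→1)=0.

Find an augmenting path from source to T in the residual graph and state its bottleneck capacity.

source→1→T, bottleneck 1

Residual along source→1→T: source→1: 13, 1→T: 1.
Bottleneck = min = 1.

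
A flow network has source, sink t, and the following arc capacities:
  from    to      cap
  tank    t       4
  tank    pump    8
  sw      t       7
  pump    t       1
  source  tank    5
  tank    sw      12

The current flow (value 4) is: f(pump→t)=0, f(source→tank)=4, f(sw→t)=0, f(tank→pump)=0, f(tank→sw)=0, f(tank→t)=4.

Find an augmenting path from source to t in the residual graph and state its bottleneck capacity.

source→tank→sw→t, bottleneck 1

Residual along source→tank→sw→t: source→tank: 1, tank→sw: 12, sw→t: 7.
Bottleneck = min = 1.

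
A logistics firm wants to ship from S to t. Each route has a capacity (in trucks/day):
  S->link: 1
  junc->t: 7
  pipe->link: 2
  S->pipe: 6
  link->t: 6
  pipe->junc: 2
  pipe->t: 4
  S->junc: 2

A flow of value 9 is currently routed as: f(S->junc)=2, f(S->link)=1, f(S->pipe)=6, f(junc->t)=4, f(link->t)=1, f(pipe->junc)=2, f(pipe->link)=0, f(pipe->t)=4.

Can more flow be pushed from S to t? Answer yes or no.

Residual reachable from S: {S}; t is not reachable.
Saturated cut: S->pipe, S->junc, S->link with total capacity 9 = current flow value. Flow is maximum.

No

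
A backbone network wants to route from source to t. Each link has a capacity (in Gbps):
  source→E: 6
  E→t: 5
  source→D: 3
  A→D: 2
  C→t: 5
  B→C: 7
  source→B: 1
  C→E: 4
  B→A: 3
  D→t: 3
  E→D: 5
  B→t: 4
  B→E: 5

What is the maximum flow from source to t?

Augment source→B→t: bottleneck 1. Total 1.
Augment source→E→t: bottleneck 5. Total 6.
Augment source→D→t: bottleneck 3. Total 9.
No augmenting path remains in the residual graph.

9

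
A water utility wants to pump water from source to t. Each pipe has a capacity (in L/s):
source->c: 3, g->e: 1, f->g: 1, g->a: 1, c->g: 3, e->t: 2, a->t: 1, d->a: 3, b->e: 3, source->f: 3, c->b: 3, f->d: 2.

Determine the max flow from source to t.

Augment source->f->d->a->t: bottleneck 1. Total 1.
Augment source->f->g->e->t: bottleneck 1. Total 2.
Augment source->c->b->e->t: bottleneck 1. Total 3.
No augmenting path remains in the residual graph.

3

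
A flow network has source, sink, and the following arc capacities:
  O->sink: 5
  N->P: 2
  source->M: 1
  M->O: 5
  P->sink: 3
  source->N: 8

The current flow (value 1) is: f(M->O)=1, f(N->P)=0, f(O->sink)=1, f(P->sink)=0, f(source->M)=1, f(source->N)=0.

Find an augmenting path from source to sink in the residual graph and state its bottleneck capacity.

source->N->P->sink, bottleneck 2

Residual along source->N->P->sink: source->N: 8, N->P: 2, P->sink: 3.
Bottleneck = min = 2.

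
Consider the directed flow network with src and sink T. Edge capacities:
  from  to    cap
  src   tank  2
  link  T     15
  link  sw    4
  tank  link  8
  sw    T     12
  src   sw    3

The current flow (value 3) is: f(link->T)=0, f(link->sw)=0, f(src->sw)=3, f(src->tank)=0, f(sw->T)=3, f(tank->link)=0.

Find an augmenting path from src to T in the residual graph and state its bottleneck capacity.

Residual along src->tank->link->T: src->tank: 2, tank->link: 8, link->T: 15.
Bottleneck = min = 2.

src->tank->link->T, bottleneck 2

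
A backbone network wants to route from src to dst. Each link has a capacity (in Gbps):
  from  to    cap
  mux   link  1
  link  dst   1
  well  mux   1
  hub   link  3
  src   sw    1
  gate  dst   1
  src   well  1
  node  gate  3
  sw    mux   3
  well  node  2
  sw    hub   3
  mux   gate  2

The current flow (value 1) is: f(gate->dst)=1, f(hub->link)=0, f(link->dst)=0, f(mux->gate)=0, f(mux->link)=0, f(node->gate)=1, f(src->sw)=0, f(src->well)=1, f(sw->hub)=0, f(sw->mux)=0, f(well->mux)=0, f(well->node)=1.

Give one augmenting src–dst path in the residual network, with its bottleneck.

src->sw->mux->link->dst, bottleneck 1

Residual along src->sw->mux->link->dst: src->sw: 1, sw->mux: 3, mux->link: 1, link->dst: 1.
Bottleneck = min = 1.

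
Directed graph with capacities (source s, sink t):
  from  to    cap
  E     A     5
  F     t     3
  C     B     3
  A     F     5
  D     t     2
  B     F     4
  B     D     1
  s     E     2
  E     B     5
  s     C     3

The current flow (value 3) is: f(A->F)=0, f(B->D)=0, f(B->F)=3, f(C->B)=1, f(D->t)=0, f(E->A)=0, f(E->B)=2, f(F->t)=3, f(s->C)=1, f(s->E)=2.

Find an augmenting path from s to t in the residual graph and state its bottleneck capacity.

s->C->B->D->t, bottleneck 1

Residual along s->C->B->D->t: s->C: 2, C->B: 2, B->D: 1, D->t: 2.
Bottleneck = min = 1.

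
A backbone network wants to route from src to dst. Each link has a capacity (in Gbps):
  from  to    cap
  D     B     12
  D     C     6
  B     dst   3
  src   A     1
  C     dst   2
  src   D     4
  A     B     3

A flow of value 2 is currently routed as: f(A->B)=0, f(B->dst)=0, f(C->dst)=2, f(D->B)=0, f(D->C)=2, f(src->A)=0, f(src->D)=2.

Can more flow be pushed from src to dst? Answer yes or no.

Residual path src->D->B->dst has bottleneck 2 > 0.
Pushing 2 along it raises the flow to 4, so the given flow is not maximum.

Yes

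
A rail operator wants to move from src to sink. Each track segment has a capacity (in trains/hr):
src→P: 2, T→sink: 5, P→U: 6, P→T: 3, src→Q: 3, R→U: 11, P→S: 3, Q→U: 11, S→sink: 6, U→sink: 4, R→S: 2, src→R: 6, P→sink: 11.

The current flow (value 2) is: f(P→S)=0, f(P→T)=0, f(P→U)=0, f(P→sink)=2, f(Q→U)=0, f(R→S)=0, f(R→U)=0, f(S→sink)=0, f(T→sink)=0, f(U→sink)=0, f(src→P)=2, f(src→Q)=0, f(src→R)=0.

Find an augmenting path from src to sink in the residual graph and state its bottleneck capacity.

src→Q→U→sink, bottleneck 3

Residual along src→Q→U→sink: src→Q: 3, Q→U: 11, U→sink: 4.
Bottleneck = min = 3.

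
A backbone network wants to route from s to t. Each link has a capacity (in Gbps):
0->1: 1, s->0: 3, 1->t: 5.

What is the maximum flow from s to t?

Augment s->0->1->t: bottleneck 1. Total 1.
No augmenting path remains in the residual graph.

1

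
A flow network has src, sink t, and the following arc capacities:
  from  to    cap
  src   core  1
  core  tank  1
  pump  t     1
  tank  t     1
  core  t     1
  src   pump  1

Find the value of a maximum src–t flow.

Augment src→core→t: bottleneck 1. Total 1.
Augment src→pump→t: bottleneck 1. Total 2.
No augmenting path remains in the residual graph.

2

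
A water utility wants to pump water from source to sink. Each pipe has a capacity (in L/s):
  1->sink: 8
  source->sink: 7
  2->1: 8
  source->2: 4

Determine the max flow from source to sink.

Augment source->sink: bottleneck 7. Total 7.
Augment source->2->1->sink: bottleneck 4. Total 11.
No augmenting path remains in the residual graph.

11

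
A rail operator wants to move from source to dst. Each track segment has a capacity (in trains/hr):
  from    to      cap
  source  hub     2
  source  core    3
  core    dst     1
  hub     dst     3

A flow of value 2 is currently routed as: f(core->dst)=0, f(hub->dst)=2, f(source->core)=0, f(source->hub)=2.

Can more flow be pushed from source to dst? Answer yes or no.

Yes

Residual path source->core->dst has bottleneck 1 > 0.
Pushing 1 along it raises the flow to 3, so the given flow is not maximum.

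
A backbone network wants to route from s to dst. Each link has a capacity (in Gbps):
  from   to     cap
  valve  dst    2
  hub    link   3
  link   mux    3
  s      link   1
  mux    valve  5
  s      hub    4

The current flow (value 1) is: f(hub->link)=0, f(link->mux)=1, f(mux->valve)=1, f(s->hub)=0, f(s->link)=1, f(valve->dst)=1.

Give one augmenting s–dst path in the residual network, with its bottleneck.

s->hub->link->mux->valve->dst, bottleneck 1

Residual along s->hub->link->mux->valve->dst: s->hub: 4, hub->link: 3, link->mux: 2, mux->valve: 4, valve->dst: 1.
Bottleneck = min = 1.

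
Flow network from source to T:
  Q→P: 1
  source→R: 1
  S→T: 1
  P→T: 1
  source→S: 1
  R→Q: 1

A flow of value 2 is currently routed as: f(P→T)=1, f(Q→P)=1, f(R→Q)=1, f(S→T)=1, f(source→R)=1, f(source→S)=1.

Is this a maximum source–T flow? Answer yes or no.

Yes

Residual reachable from source: {source}; T is not reachable.
Saturated cut: source→R, source→S with total capacity 2 = current flow value. Flow is maximum.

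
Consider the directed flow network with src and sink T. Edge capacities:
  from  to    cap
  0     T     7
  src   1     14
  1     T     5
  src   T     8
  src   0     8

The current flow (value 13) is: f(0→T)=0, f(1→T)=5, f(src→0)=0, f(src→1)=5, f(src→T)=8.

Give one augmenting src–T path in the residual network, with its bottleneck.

src→0→T, bottleneck 7

Residual along src→0→T: src→0: 8, 0→T: 7.
Bottleneck = min = 7.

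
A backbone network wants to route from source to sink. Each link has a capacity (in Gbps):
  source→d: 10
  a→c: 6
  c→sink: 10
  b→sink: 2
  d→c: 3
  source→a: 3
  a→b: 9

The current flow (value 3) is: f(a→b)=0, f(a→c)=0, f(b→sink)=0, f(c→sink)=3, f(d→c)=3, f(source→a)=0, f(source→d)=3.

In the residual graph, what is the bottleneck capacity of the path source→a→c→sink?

Residual capacities along the path: source→a: 3, a→c: 6, c→sink: 7.
Minimum is 3.

3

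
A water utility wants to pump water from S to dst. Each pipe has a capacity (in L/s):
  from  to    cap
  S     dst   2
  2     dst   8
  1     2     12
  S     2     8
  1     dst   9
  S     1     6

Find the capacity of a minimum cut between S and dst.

16

Max flow = 16 (via 3 augmenting paths).
In the residual at optimum, the set reachable from S is {S}.
Cut edges: S→1 (cap 6), S→2 (cap 8), S→dst (cap 2). Sum = 16.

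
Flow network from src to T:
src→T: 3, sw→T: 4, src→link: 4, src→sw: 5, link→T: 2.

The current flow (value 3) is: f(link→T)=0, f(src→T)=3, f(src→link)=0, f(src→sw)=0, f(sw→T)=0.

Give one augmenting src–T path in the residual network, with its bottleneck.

Residual along src→link→T: src→link: 4, link→T: 2.
Bottleneck = min = 2.

src→link→T, bottleneck 2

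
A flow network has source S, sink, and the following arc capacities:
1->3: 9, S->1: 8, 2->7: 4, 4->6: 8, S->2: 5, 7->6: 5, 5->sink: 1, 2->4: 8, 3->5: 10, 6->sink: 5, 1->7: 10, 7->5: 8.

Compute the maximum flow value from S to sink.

Augment S->1->3->5->sink: bottleneck 1. Total 1.
Augment S->1->7->6->sink: bottleneck 5. Total 6.
No augmenting path remains in the residual graph.

6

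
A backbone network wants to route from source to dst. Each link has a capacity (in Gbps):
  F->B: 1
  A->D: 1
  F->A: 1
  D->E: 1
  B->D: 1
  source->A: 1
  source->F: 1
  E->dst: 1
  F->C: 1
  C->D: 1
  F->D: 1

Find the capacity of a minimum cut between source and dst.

1

Max flow = 1 (via 1 augmenting path).
In the residual at optimum, the set reachable from source is {A, B, C, D, F, source}.
Cut edges: D->E (cap 1). Sum = 1.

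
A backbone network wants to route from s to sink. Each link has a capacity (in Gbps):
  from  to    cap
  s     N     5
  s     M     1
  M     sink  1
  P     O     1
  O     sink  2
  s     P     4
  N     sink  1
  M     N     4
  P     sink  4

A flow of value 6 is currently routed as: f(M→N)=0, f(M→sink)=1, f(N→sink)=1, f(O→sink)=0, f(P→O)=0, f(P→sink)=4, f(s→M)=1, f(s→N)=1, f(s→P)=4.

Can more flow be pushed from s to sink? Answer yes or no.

No

Residual reachable from s: {N, s}; sink is not reachable.
Saturated cut: s→M, s→P, N→sink with total capacity 6 = current flow value. Flow is maximum.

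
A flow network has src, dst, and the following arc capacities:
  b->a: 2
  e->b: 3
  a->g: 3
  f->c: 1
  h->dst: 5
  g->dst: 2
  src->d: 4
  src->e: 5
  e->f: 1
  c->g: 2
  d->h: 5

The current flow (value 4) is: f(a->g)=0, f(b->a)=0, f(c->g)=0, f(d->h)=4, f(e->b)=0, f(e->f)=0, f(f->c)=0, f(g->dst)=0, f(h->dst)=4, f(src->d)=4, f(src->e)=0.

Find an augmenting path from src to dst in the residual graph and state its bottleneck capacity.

src->e->f->c->g->dst, bottleneck 1

Residual along src->e->f->c->g->dst: src->e: 5, e->f: 1, f->c: 1, c->g: 2, g->dst: 2.
Bottleneck = min = 1.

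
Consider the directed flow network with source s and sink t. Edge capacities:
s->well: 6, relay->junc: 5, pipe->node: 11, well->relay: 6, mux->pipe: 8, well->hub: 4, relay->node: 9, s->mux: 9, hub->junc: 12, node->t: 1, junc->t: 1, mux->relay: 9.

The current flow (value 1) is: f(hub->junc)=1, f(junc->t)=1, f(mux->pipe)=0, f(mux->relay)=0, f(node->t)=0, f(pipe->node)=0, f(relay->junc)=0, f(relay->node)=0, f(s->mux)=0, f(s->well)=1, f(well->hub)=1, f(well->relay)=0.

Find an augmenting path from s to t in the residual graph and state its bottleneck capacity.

Residual along s->well->relay->node->t: s->well: 5, well->relay: 6, relay->node: 9, node->t: 1.
Bottleneck = min = 1.

s->well->relay->node->t, bottleneck 1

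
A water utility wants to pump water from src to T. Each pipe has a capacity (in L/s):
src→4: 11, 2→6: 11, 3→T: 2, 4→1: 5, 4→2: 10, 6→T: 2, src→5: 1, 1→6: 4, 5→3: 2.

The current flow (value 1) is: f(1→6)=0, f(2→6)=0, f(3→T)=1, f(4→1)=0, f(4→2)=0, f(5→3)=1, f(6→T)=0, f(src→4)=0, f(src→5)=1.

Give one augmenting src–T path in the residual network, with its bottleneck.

Residual along src→4→2→6→T: src→4: 11, 4→2: 10, 2→6: 11, 6→T: 2.
Bottleneck = min = 2.

src→4→2→6→T, bottleneck 2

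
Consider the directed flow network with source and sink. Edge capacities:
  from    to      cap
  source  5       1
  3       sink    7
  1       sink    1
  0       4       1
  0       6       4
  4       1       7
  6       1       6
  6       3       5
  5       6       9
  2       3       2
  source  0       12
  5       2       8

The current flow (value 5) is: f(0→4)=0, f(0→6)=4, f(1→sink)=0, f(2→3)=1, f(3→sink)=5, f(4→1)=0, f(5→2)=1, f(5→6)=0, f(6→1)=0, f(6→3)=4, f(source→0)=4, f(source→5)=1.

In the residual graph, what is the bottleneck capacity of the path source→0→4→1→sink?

1

Residual capacities along the path: source→0: 8, 0→4: 1, 4→1: 7, 1→sink: 1.
Minimum is 1.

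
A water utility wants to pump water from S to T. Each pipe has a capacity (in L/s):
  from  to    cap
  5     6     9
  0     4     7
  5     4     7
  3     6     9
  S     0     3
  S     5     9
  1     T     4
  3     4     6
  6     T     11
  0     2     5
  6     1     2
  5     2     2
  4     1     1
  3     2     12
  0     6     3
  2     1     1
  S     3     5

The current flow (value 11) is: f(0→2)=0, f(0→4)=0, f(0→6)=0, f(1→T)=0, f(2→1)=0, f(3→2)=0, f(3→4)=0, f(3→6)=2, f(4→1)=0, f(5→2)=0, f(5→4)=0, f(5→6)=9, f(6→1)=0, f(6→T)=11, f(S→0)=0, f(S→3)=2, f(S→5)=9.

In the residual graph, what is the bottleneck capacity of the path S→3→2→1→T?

1

Residual capacities along the path: S→3: 3, 3→2: 12, 2→1: 1, 1→T: 4.
Minimum is 1.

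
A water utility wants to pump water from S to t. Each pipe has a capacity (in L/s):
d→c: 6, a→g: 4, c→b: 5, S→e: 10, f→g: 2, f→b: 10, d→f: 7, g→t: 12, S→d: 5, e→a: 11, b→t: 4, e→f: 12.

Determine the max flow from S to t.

Augment S→e→a→g→t: bottleneck 4. Total 4.
Augment S→e→f→g→t: bottleneck 2. Total 6.
Augment S→e→f→b→t: bottleneck 4. Total 10.
No augmenting path remains in the residual graph.

10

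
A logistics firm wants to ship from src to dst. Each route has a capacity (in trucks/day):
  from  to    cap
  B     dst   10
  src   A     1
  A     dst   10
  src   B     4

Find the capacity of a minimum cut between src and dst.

Max flow = 5 (via 2 augmenting paths).
In the residual at optimum, the set reachable from src is {src}.
Cut edges: src→A (cap 1), src→B (cap 4). Sum = 5.

5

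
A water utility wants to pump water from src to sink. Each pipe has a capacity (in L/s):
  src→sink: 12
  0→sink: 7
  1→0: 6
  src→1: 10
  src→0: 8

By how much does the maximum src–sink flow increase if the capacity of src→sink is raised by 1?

1

Original max flow = 19.
After raising cap(src→sink), augmenting paths through that edge carry 1 more unit.
New max flow = 20. Increase = 1.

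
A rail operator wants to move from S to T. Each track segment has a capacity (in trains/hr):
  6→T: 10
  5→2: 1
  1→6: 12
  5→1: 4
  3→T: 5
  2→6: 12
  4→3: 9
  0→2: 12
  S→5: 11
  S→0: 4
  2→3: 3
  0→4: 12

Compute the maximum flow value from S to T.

Augment S→0→4→3→T: bottleneck 4. Total 4.
Augment S→5→2→3→T: bottleneck 1. Total 5.
Augment S→5→1→6→T: bottleneck 4. Total 9.
No augmenting path remains in the residual graph.

9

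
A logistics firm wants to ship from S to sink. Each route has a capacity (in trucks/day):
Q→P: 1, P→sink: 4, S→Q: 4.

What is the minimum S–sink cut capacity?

1

Max flow = 1 (via 1 augmenting path).
In the residual at optimum, the set reachable from S is {Q, S}.
Cut edges: Q→P (cap 1). Sum = 1.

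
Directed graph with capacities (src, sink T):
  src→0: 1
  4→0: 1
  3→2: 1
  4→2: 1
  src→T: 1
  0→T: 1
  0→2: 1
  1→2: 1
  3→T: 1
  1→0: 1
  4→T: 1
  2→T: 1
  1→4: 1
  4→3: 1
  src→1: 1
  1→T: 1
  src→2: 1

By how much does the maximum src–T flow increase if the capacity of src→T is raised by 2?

2

Original max flow = 4.
After raising cap(src→T), augmenting paths through that edge carry 2 more units.
New max flow = 6. Increase = 2.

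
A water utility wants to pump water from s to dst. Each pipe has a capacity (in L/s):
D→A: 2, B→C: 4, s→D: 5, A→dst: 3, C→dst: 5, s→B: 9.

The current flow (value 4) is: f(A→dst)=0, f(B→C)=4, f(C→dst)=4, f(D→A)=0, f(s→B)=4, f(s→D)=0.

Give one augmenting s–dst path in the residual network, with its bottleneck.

s→D→A→dst, bottleneck 2

Residual along s→D→A→dst: s→D: 5, D→A: 2, A→dst: 3.
Bottleneck = min = 2.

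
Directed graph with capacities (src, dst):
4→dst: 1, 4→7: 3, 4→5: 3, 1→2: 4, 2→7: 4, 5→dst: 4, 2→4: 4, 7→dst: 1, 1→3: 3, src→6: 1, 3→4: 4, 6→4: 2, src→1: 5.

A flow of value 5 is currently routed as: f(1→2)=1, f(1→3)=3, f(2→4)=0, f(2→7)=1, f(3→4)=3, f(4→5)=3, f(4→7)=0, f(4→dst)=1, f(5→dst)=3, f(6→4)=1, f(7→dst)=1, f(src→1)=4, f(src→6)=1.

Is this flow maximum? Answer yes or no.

Residual reachable from src: {1, 2, 3, 4, 6, 7, src}; dst is not reachable.
Saturated cut: 4→5, 4→dst, 7→dst with total capacity 5 = current flow value. Flow is maximum.

Yes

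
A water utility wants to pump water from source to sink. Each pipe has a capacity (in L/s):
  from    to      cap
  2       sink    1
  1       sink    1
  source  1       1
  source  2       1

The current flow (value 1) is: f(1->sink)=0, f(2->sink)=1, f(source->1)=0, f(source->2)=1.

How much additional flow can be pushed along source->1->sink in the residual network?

Residual capacities along the path: source->1: 1, 1->sink: 1.
Minimum is 1.

1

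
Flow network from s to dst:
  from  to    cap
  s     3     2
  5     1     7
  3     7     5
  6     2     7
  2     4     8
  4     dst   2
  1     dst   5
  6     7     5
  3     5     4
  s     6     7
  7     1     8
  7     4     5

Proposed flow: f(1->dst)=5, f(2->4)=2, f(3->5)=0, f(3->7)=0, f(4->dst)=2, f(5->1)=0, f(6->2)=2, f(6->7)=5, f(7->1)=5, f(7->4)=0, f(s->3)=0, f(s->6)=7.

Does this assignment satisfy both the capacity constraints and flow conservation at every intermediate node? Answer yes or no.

Yes

Every edge has 0 ≤ f(e) ≤ cap(e).
At each intermediate node, inflow equals outflow.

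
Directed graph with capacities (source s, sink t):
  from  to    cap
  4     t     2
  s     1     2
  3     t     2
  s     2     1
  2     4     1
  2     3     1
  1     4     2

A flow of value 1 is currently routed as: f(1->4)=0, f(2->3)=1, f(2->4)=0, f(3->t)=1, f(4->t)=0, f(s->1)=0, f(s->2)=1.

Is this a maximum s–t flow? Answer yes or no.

Residual path s->1->4->t has bottleneck 2 > 0.
Pushing 2 along it raises the flow to 3, so the given flow is not maximum.

No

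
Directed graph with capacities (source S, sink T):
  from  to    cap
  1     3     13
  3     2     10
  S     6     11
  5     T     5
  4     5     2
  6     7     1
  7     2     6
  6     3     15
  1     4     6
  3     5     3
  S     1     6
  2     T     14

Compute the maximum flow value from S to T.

16

Augment S->6->7->2->T: bottleneck 1. Total 1.
Augment S->6->3->2->T: bottleneck 10. Total 11.
Augment S->1->3->5->T: bottleneck 3. Total 14.
Augment S->1->4->5->T: bottleneck 2. Total 16.
No augmenting path remains in the residual graph.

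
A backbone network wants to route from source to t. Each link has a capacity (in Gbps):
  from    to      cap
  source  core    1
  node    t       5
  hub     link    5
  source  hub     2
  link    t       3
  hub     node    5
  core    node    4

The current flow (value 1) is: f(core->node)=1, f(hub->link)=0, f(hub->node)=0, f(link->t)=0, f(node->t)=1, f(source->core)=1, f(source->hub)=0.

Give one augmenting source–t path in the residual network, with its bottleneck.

Residual along source->hub->node->t: source->hub: 2, hub->node: 5, node->t: 4.
Bottleneck = min = 2.

source->hub->node->t, bottleneck 2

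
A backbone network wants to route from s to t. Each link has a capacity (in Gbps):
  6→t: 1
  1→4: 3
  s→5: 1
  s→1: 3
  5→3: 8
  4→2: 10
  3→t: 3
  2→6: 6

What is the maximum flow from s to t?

2

Augment s→5→3→t: bottleneck 1. Total 1.
Augment s→1→4→2→6→t: bottleneck 1. Total 2.
No augmenting path remains in the residual graph.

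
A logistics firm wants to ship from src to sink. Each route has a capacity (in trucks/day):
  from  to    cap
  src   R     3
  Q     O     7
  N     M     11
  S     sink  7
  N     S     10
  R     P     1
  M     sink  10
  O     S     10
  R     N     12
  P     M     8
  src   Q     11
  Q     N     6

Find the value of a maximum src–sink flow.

14

Augment src→Q→O→S→sink: bottleneck 7. Total 7.
Augment src→Q→N→M→sink: bottleneck 4. Total 11.
Augment src→R→N→M→sink: bottleneck 3. Total 14.
No augmenting path remains in the residual graph.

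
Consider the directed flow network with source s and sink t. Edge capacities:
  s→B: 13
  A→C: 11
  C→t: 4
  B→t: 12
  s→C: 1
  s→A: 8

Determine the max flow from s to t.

16

Augment s→B→t: bottleneck 12. Total 12.
Augment s→C→t: bottleneck 1. Total 13.
Augment s→A→C→t: bottleneck 3. Total 16.
No augmenting path remains in the residual graph.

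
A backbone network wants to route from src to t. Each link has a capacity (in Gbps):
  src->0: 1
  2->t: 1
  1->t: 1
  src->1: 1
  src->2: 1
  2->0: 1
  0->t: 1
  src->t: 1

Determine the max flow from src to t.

Augment src->t: bottleneck 1. Total 1.
Augment src->1->t: bottleneck 1. Total 2.
Augment src->2->t: bottleneck 1. Total 3.
Augment src->0->t: bottleneck 1. Total 4.
No augmenting path remains in the residual graph.

4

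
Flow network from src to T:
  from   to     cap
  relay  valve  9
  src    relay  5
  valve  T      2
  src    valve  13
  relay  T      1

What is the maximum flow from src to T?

Augment src→relay→T: bottleneck 1. Total 1.
Augment src→valve→T: bottleneck 2. Total 3.
No augmenting path remains in the residual graph.

3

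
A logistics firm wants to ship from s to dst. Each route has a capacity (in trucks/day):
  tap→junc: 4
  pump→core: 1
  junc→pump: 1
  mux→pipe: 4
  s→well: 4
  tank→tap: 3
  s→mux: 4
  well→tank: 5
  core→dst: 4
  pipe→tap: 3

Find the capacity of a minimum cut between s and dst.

Max flow = 1 (via 1 augmenting path).
In the residual at optimum, the set reachable from s is {junc, mux, pipe, s, tank, tap, well}.
Cut edges: junc→pump (cap 1). Sum = 1.

1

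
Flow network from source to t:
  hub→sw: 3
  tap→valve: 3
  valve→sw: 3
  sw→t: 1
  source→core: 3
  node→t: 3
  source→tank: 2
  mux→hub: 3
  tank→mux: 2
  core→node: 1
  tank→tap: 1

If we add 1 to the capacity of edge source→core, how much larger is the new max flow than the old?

0

Original max flow = 2.
Edge source→core does not cross the min cut (source side {core, hub, mux, source, sw, tank, tap, valve}), so extra capacity there cannot help.
New max flow = 2. Increase = 0.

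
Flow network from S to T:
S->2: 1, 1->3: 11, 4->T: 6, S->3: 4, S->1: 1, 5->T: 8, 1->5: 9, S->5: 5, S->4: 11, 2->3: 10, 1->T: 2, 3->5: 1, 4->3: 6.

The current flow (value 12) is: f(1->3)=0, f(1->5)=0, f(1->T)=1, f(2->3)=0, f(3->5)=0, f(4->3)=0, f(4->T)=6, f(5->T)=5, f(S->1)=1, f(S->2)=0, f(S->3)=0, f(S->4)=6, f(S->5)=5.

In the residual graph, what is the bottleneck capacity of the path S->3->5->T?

1

Residual capacities along the path: S->3: 4, 3->5: 1, 5->T: 3.
Minimum is 1.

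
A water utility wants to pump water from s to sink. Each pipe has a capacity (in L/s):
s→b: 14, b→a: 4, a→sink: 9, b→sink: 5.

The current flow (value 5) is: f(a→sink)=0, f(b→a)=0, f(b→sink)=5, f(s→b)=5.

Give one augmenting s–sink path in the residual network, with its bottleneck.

s→b→a→sink, bottleneck 4

Residual along s→b→a→sink: s→b: 9, b→a: 4, a→sink: 9.
Bottleneck = min = 4.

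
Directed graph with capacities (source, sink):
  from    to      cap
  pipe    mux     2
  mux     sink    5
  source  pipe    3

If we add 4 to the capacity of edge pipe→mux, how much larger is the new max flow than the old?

Original max flow = 2.
After raising cap(pipe→mux), augmenting paths through that edge carry 1 more unit.
New max flow = 3. Increase = 1.

1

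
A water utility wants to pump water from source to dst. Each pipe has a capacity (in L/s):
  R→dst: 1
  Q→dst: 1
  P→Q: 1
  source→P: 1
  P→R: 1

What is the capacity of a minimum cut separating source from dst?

1

Max flow = 1 (via 1 augmenting path).
In the residual at optimum, the set reachable from source is {source}.
Cut edges: source→P (cap 1). Sum = 1.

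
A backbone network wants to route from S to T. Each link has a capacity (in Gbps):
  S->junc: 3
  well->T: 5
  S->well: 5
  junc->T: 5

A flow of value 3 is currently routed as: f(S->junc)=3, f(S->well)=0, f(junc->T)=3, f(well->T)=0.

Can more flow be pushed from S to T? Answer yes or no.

Yes

Residual path S->well->T has bottleneck 5 > 0.
Pushing 5 along it raises the flow to 8, so the given flow is not maximum.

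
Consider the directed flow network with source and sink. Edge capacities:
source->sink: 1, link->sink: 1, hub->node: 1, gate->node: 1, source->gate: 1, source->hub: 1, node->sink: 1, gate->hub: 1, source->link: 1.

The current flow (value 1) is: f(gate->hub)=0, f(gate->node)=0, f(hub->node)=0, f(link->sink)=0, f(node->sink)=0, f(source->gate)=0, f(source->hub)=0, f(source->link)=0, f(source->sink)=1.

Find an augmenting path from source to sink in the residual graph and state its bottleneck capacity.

Residual along source->link->sink: source->link: 1, link->sink: 1.
Bottleneck = min = 1.

source->link->sink, bottleneck 1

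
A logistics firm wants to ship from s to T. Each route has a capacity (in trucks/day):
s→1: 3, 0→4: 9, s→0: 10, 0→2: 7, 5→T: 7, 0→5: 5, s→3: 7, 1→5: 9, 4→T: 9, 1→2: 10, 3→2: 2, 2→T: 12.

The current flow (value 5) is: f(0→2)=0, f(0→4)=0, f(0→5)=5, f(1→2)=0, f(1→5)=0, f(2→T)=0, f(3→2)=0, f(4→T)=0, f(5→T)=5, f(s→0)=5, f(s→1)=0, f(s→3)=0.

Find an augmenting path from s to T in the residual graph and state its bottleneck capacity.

s→0→4→T, bottleneck 5

Residual along s→0→4→T: s→0: 5, 0→4: 9, 4→T: 9.
Bottleneck = min = 5.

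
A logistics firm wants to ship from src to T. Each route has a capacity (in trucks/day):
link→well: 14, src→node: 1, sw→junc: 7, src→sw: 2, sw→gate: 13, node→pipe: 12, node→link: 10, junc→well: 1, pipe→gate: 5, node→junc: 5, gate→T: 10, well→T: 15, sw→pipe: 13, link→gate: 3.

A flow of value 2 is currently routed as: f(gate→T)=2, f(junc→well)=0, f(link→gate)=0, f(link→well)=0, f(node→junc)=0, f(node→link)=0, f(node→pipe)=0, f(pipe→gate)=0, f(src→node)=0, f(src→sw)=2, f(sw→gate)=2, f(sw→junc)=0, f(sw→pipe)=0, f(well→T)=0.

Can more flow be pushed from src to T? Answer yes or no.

Residual path src→node→link→well→T has bottleneck 1 > 0.
Pushing 1 along it raises the flow to 3, so the given flow is not maximum.

Yes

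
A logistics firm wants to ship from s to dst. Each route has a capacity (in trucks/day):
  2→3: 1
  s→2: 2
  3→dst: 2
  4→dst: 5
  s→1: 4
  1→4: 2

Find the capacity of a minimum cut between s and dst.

Max flow = 3 (via 2 augmenting paths).
In the residual at optimum, the set reachable from s is {1, 2, s}.
Cut edges: 2→3 (cap 1), 1→4 (cap 2). Sum = 3.

3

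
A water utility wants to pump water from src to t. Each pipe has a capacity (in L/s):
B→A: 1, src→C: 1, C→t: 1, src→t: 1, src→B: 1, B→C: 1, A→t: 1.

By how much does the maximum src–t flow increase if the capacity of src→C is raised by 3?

Original max flow = 3.
Even with extra capacity on src→C, another cut of capacity 3 remains binding.
New max flow = 3. Increase = 0.

0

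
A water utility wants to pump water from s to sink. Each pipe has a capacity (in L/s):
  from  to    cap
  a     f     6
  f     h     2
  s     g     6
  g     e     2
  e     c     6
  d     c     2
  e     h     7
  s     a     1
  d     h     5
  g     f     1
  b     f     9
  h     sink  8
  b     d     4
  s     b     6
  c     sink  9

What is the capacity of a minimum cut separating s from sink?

Max flow = 8 (via 5 augmenting paths).
In the residual at optimum, the set reachable from s is {a, b, f, g, s}.
Cut edges: g→e (cap 2), b→d (cap 4), f→h (cap 2). Sum = 8.

8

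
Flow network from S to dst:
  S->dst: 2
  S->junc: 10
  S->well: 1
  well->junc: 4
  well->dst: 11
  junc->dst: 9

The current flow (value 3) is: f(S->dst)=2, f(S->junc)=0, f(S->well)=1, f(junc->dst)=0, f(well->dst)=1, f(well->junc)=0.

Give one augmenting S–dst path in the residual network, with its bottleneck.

S->junc->dst, bottleneck 9

Residual along S->junc->dst: S->junc: 10, junc->dst: 9.
Bottleneck = min = 9.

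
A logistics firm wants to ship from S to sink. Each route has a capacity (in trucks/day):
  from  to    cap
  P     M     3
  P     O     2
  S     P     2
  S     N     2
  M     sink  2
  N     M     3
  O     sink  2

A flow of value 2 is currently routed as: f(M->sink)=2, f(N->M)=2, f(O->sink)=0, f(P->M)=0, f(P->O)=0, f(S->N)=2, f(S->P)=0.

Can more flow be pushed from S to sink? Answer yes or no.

Yes

Residual path S->P->O->sink has bottleneck 2 > 0.
Pushing 2 along it raises the flow to 4, so the given flow is not maximum.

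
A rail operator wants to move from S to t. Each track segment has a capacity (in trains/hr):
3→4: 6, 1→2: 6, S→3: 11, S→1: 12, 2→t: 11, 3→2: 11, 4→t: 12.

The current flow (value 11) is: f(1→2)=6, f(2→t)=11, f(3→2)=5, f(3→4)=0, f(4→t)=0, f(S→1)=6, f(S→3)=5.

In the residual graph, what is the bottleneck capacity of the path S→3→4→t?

6

Residual capacities along the path: S→3: 6, 3→4: 6, 4→t: 12.
Minimum is 6.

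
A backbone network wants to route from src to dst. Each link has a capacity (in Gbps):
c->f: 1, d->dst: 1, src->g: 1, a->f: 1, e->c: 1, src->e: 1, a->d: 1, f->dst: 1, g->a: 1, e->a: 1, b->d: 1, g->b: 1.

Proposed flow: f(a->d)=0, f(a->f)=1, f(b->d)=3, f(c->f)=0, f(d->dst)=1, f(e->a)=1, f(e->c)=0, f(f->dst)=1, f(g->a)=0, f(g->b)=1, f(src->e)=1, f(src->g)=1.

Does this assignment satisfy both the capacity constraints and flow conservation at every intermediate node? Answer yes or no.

Capacity violated on b->d: flow 3 > capacity 1.

No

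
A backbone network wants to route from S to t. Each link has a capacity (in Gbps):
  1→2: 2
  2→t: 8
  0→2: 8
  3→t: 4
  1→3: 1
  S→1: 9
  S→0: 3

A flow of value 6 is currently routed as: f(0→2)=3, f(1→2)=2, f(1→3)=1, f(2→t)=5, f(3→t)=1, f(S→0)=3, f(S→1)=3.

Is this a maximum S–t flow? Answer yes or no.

Residual reachable from S: {1, S}; t is not reachable.
Saturated cut: S→0, 1→2, 1→3 with total capacity 6 = current flow value. Flow is maximum.

Yes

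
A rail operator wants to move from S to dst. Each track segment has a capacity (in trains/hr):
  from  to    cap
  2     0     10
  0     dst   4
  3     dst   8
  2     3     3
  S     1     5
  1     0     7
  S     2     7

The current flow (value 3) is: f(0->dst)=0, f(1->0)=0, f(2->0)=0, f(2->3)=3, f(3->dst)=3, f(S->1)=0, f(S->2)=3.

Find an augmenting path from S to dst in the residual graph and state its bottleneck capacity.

S->2->0->dst, bottleneck 4

Residual along S->2->0->dst: S->2: 4, 2->0: 10, 0->dst: 4.
Bottleneck = min = 4.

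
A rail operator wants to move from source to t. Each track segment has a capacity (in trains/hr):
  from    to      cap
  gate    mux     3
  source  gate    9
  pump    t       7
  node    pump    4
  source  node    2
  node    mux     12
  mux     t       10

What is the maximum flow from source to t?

Augment source→node→pump→t: bottleneck 2. Total 2.
Augment source→gate→mux→t: bottleneck 3. Total 5.
No augmenting path remains in the residual graph.

5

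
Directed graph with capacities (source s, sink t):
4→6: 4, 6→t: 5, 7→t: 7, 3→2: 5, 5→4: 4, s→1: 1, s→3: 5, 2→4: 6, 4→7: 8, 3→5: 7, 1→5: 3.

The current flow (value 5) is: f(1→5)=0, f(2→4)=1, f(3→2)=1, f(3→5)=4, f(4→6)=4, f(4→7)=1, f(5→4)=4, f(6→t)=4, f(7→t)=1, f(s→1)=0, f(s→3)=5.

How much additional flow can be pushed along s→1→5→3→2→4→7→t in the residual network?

Residual capacities along the path: s→1: 1, 1→5: 3, 5→3: 4, 3→2: 4, 2→4: 5, 4→7: 7, 7→t: 6.
Minimum is 1.

1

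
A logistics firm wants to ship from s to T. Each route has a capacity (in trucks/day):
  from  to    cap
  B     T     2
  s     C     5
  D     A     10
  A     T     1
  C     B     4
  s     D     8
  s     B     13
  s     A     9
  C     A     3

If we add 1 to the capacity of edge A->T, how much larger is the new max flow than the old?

Original max flow = 3.
After raising cap(A->T), augmenting paths through that edge carry 1 more unit.
New max flow = 4. Increase = 1.

1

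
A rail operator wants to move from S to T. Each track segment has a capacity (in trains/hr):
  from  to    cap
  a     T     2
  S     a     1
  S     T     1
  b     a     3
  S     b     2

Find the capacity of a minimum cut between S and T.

Max flow = 3 (via 3 augmenting paths).
In the residual at optimum, the set reachable from S is {S, a, b}.
Cut edges: S->T (cap 1), a->T (cap 2). Sum = 3.

3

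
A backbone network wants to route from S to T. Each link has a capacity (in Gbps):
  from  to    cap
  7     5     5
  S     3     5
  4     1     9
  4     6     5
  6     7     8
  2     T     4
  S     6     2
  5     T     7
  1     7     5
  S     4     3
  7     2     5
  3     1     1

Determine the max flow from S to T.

Augment S->6->7->2->T: bottleneck 2. Total 2.
Augment S->3->1->7->2->T: bottleneck 1. Total 3.
Augment S->4->1->7->2->T: bottleneck 1. Total 4.
Augment S->4->1->7->5->T: bottleneck 2. Total 6.
No augmenting path remains in the residual graph.

6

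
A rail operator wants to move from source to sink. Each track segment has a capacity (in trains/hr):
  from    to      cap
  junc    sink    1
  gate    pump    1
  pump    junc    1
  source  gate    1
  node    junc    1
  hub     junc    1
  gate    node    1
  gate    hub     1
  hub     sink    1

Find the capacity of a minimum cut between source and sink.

1

Max flow = 1 (via 1 augmenting path).
In the residual at optimum, the set reachable from source is {source}.
Cut edges: source→gate (cap 1). Sum = 1.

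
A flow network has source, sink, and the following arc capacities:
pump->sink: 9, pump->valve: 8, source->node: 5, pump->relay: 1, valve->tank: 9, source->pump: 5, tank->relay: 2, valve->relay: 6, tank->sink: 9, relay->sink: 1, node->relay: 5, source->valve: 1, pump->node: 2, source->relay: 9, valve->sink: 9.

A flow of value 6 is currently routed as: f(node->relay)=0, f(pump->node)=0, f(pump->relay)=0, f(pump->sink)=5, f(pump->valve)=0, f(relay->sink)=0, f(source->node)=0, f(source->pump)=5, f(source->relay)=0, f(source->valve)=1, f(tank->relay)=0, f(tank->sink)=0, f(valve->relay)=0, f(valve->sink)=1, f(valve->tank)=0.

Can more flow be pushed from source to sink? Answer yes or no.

Yes

Residual path source->relay->sink has bottleneck 1 > 0.
Pushing 1 along it raises the flow to 7, so the given flow is not maximum.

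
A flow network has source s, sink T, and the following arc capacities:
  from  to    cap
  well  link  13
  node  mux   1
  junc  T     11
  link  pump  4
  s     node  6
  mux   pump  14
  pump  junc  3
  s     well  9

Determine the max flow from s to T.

Augment s->node->mux->pump->junc->T: bottleneck 1. Total 1.
Augment s->well->link->pump->junc->T: bottleneck 2. Total 3.
No augmenting path remains in the residual graph.

3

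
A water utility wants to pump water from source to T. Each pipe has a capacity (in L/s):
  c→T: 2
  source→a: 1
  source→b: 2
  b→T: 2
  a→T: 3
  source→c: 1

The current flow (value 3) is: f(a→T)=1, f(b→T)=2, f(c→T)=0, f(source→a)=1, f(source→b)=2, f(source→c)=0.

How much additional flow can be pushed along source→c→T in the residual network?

1

Residual capacities along the path: source→c: 1, c→T: 2.
Minimum is 1.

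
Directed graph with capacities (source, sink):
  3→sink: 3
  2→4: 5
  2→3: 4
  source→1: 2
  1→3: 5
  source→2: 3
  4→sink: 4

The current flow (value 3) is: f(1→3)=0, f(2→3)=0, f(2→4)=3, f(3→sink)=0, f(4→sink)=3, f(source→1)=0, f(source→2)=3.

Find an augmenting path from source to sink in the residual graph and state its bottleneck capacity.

source→1→3→sink, bottleneck 2

Residual along source→1→3→sink: source→1: 2, 1→3: 5, 3→sink: 3.
Bottleneck = min = 2.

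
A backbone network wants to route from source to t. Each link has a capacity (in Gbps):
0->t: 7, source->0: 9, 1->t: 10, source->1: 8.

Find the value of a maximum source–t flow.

Augment source->0->t: bottleneck 7. Total 7.
Augment source->1->t: bottleneck 8. Total 15.
No augmenting path remains in the residual graph.

15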